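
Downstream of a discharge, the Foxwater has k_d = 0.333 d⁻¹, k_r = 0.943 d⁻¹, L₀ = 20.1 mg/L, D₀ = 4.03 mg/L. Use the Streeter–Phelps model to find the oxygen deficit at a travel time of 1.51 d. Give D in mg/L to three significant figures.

k_d L₀/(k_r−k_d) = 0.333×20.1/(0.943−0.333) = 6.693/0.6100 = 10.97 mg/L.
e^(−k_d t) = e^(−0.333×1.510) = 0.6048; e^(−k_r t) = e^(−0.943×1.510) = 0.2408.
D = 10.97 × (0.6048 − 0.2408) + 4.03 × 0.2408 = 3.995 + 0.9703 = 4.965 mg/L.

D ≈ 4.96 mg/L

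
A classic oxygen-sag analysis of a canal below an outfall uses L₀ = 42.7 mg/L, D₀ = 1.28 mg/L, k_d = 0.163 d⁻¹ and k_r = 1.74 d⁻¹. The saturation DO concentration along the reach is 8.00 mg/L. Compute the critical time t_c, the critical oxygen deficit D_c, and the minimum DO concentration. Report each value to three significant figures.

With k_r/k_d = 10.67 and 1 − D₀(k_r−k_d)/(k_d L₀) = 0.7100,
t_c = ln(10.67 × 0.7100) / (1.74 − 0.163) = ln(7.579) / 1.577 = 2.025/1.577 = 1.284 d.
D_c = (k_d/k_r) L₀ e^(−k_d t_c) = (0.163/1.74) × 42.7 × e^(−0.163×1.284) = 0.09368 × 42.7 × 0.8111 = 3.245 mg/L.
Minimum DO = C_s − D_c = 8.00 − 3.245 = 4.755 mg/L.

t_c ≈ 1.28 d; D_c ≈ 3.24 mg/L; min DO ≈ 4.76 mg/L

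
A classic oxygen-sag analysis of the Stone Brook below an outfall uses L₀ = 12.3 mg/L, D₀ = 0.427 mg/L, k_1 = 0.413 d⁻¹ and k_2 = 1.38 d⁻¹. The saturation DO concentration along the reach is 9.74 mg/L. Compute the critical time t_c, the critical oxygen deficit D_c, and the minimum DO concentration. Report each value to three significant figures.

t_c ≈ 1.16 d; D_c ≈ 2.28 mg/L; min DO ≈ 7.46 mg/L

t_c = [1/(k_2−k_1)] ln[(k_2/k_1)(1 − D₀(k_2−k_1)/(k_1 L₀))]
= [1/(1.38−0.413)] ln[(1.38/0.413)(1 − 0.427×0.9670/(0.413×12.3))]
= (1/0.9670) ln[3.341 × 0.9187] = 1.034 × ln(3.070) = 1.034 × 1.122 = 1.160 d.
L(t_c) = L₀ e^(−k_1 t_c) = 12.3 × 0.6194 = 7.618 mg/L, and at the critical point k_2 D_c = k_1 L, so D_c = (0.413/1.38) × 7.618 = 2.280 mg/L.
Minimum DO = C_s − D_c = 9.74 − 2.280 = 7.460 mg/L.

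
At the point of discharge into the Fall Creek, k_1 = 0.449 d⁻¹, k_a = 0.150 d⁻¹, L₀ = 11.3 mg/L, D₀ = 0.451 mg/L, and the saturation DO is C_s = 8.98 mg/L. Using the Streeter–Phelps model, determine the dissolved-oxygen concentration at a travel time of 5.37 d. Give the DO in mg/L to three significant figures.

k_1 L₀/(k_a−k_1) = 0.449×11.3/(0.150−0.449) = 5.074/-0.2990 = -16.97 mg/L.
e^(−k_1 t) = e^(−0.449×5.370) = 0.08971; e^(−k_a t) = e^(−0.150×5.370) = 0.4469.
D = -16.97 × (0.08971 − 0.4469) + 0.451 × 0.4469 = 6.060 + 0.2015 = 6.262 mg/L.
DO = C_s − D = 8.98 − 6.262 = 2.718 mg/L.

DO ≈ 2.72 mg/L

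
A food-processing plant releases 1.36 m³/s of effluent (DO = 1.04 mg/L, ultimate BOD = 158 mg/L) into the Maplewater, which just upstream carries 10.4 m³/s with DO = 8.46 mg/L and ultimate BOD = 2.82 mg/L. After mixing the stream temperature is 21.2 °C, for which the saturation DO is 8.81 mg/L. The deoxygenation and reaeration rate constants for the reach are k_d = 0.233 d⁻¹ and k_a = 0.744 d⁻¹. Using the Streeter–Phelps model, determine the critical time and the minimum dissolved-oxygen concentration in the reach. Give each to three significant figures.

Mixed DO = (10.4×8.46 + 1.36×1.04)/(10.4+1.36) = 89.40/11.76 = 7.602 mg/L.
Mixed L₀ = (10.4×2.82 + 1.36×158)/(11.76) = 244.2/11.76 = 20.77 mg/L.
Initial deficit D₀ = C_s − DO₀ = 8.81 − 7.602 = 1.208 mg/L.
t_c = (1/0.5110) ln[(0.744/0.233)(1 − 1.208×0.5110/(0.233×20.77))] = 1.957 × ln(2.786) = 2.005 d.
D_c = (0.233/0.744) × 20.77 × e^(−0.233×2.005) = 0.3132 × 20.77 × 0.6268 = 4.076 mg/L.
Minimum DO = 8.81 − 4.076 = 4.734 mg/L.

t_c ≈ 2.00 d; minimum DO ≈ 4.73 mg/L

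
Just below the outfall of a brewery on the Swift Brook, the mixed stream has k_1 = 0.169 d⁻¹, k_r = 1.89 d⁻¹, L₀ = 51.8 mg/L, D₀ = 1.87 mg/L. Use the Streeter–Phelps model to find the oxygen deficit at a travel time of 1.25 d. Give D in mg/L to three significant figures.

k_1 L₀/(k_r−k_1) = 0.169×51.8/(1.89−0.169) = 8.754/1.721 = 5.087 mg/L.
e^(−k_1 t) = e^(−0.169×1.250) = 0.8096; e^(−k_r t) = e^(−1.89×1.250) = 0.09418.
D = 5.087 × (0.8096 − 0.09418) + 1.87 × 0.09418 = 3.639 + 0.1761 = 3.815 mg/L.

D ≈ 3.82 mg/L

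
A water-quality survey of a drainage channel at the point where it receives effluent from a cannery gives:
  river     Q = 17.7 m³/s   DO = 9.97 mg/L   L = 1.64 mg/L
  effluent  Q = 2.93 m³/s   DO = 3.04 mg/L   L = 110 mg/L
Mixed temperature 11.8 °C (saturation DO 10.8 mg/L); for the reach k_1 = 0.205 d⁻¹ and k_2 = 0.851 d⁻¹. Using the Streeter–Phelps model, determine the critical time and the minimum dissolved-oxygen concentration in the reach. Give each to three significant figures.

Mixed DO = (17.7×9.97 + 2.93×3.04)/(17.7+2.93) = 185.4/20.63 = 8.986 mg/L.
Mixed L₀ = (17.7×1.64 + 2.93×110)/(20.63) = 351.3/20.63 = 17.03 mg/L.
Initial deficit D₀ = C_s − DO₀ = 10.8 − 8.986 = 1.814 mg/L.
t_c = (1/0.6460) ln[(0.851/0.205)(1 − 1.814×0.6460/(0.205×17.03))] = 1.548 × ln(2.758) = 1.570 d.
D_c = (0.205/0.851) × 17.03 × e^(−0.205×1.570) = 0.2409 × 17.03 × 0.7248 = 2.973 mg/L.
Minimum DO = 10.8 − 2.973 = 7.827 mg/L.

t_c ≈ 1.57 d; minimum DO ≈ 7.83 mg/L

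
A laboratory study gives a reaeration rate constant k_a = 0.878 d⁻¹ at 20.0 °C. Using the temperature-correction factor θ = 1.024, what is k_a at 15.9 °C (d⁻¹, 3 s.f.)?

k_a ≈ 0.797 d⁻¹

k_a(T₂) = k_a(T₁) · θ^(T₂−T₁) = 0.878 × 1.024^(15.9−20.0)
= 0.878 × 1.024^-4.10 = 0.878 × 0.9073 = 0.7966 d⁻¹.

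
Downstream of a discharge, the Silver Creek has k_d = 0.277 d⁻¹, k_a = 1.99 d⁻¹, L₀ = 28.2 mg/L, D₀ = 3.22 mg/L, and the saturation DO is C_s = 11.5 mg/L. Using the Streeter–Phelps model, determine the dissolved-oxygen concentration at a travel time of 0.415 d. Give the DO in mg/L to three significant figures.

DO ≈ 8.02 mg/L

k_d L₀/(k_a−k_d) = 0.277×28.2/(1.99−0.277) = 7.811/1.713 = 4.560 mg/L.
e^(−k_d t) = e^(−0.277×0.4150) = 0.8914; e^(−k_a t) = e^(−1.99×0.4150) = 0.4379.
D = 4.560 × (0.8914 − 0.4379) + 3.22 × 0.4379 = 2.068 + 1.410 = 3.478 mg/L.
DO = C_s − D = 11.5 − 3.478 = 8.022 mg/L.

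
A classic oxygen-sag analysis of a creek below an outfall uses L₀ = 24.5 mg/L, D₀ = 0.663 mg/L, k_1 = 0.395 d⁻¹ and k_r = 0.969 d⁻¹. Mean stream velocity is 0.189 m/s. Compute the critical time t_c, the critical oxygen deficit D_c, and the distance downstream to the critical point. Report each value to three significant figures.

t_c = [1/(k_r−k_1)] ln[(k_r/k_1)(1 − D₀(k_r−k_1)/(k_1 L₀))]
= [1/(0.969−0.395)] ln[(0.969/0.395)(1 − 0.663×0.5740/(0.395×24.5))]
= (1/0.5740) ln[2.453 × 0.9607] = 1.742 × ln(2.357) = 1.742 × 0.8573 = 1.493 d.
L(t_c) = L₀ e^(−k_1 t_c) = 24.5 × 0.5544 = 13.58 mg/L, and at the critical point k_r D_c = k_1 L, so D_c = (0.395/0.969) × 13.58 = 5.537 mg/L.
x_c = v t_c = 0.189 m/s × 1.493 d × 86400 s/d = 24390 m ≈ 24.4 km.

t_c ≈ 1.49 d; D_c ≈ 5.54 mg/L; x_c ≈ 24.4 km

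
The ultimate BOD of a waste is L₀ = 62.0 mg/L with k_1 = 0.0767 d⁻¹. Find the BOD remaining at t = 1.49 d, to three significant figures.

L_t = L₀ e^(−k_1 t) = 62.0 × e^(−0.0767×1.49) = 62.0 × 0.8920 = 55.30 mg/L.

L ≈ 55.3 mg/L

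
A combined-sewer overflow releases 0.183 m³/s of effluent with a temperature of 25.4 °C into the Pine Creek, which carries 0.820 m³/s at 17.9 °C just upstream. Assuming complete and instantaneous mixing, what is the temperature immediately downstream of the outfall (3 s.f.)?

19.3 °C

Flow-weighted mixing: C = (Q_r C_r + Q_w C_w)/(Q_r + Q_w)
= (0.820×17.9 + 0.183×25.4)/(0.820 + 0.183) = 19.33/1.003 = 19.27 °C.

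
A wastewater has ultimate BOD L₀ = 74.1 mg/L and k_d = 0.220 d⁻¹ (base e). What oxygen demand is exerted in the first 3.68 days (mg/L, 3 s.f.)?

y ≈ 41.1 mg/L

y_t = L₀(1 − e^(−k_d t)) = 74.1 × (1 − e^(−0.220×3.68))
= 74.1 × (1 − 0.4450) = 74.1 × 0.5550 = 41.12 mg/L.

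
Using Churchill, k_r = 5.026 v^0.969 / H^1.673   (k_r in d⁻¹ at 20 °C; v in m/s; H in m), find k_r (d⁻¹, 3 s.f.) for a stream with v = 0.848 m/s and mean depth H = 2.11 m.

k_r ≈ 1.23 d⁻¹

k_r = 5.026 × 0.848^0.969 / 2.11^1.673 = 5.026 × 0.8523 / 3.488 = 1.228 d⁻¹.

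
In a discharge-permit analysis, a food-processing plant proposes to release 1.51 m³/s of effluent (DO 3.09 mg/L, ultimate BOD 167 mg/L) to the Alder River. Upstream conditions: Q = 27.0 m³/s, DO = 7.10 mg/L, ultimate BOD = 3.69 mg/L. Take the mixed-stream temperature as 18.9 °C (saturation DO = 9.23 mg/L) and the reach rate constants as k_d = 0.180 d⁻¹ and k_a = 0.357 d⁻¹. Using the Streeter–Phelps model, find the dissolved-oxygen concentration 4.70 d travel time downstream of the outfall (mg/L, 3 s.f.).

Mixed DO = (27.0×7.10 + 1.51×3.09)/(27.0+1.51) = 196.4/28.51 = 6.888 mg/L.
Mixed L₀ = (27.0×3.69 + 1.51×167)/(28.51) = 351.8/28.51 = 12.34 mg/L.
Initial deficit D₀ = C_s − DO₀ = 9.23 − 6.888 = 2.342 mg/L.
D(4.70) = [0.180×12.34/(0.357−0.180)](e^(−0.180×4.70) − e^(−0.357×4.70)) + 2.342 e^(−0.357×4.70)
= 12.55 × (0.4291 − 0.1868) + 2.342 × 0.1868 = 3.479 mg/L.
DO = 9.23 − 3.479 = 5.751 mg/L.

DO ≈ 5.75 mg/L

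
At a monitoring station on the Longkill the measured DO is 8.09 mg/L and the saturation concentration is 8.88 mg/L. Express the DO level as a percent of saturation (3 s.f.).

91.1 % saturation

% saturation = C/C_s × 100 = 8.09/8.88 × 100 = 91.1 %.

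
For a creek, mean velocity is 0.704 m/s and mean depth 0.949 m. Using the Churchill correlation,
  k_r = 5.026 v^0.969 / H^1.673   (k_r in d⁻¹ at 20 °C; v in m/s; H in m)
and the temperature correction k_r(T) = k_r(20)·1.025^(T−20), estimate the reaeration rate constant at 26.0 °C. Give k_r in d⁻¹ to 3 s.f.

k_r ≈ 4.53 d⁻¹

k_r(20) = 5.026 × 0.704^0.969 / 0.949^1.673 = 5.026 × 0.7117 / 0.9161 = 3.904 d⁻¹.
k_r(26.0) = 3.904 × 1.025^(26.0−20) = 3.904 × 1.160 = 4.528 d⁻¹.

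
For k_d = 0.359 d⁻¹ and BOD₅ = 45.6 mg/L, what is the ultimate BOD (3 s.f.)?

L₀ ≈ 54.7 mg/L

BOD₅ = L₀(1 − e^(−5k_d)) ⇒ L₀ = BOD₅ / (1 − e^(−5×0.359))
= 45.6 / (1 − 0.1661) = 45.6 / 0.8339 = 54.68 mg/L.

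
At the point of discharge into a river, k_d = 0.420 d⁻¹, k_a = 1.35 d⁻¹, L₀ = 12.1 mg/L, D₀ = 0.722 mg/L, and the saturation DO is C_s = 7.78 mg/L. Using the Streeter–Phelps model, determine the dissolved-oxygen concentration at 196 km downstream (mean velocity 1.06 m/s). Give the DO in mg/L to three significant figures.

Travel time t = x/v = 196 km / (1.06 m/s) = 196000 m / 1.06 m/s = 184900 s = 2.140 d.
k_d L₀/(k_a−k_d) = 0.420×12.1/(1.35−0.420) = 5.082/0.9300 = 5.465 mg/L.
e^(−k_d t) = e^(−0.420×2.140) = 0.4070; e^(−k_a t) = e^(−1.35×2.140) = 0.05562.
D = 5.465 × (0.4070 − 0.05562) + 0.722 × 0.05562 = 1.920 + 0.04016 = 1.960 mg/L.
DO = C_s − D = 7.78 − 1.960 = 5.820 mg/L.

DO ≈ 5.82 mg/L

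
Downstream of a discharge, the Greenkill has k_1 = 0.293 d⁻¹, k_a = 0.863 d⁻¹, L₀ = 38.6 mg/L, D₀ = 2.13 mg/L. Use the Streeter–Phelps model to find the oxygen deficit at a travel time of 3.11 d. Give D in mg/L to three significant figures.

D ≈ 6.77 mg/L

k_1 L₀/(k_a−k_1) = 0.293×38.6/(0.863−0.293) = 11.31/0.5700 = 19.84 mg/L.
e^(−k_1 t) = e^(−0.293×3.110) = 0.4020; e^(−k_a t) = e^(−0.863×3.110) = 0.06829.
D = 19.84 × (0.4020 − 0.06829) + 2.13 × 0.06829 = 6.622 + 0.1455 = 6.767 mg/L.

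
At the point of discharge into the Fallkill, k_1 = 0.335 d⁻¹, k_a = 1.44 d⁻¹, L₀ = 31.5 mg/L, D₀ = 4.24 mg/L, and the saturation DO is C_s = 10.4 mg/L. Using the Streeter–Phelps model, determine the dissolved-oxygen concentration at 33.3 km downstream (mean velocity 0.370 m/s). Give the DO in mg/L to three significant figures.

Travel time t = x/v = 33.3 km / (0.370 m/s) = 33300 m / 0.370 m/s = 90000 s = 1.042 d.
k_1 L₀/(k_a−k_1) = 0.335×31.5/(1.44−0.335) = 10.55/1.105 = 9.550 mg/L.
e^(−k_1 t) = e^(−0.335×1.042) = 0.7054; e^(−k_a t) = e^(−1.44×1.042) = 0.2231.
D = 9.550 × (0.7054 − 0.2231) + 4.24 × 0.2231 = 4.606 + 0.9461 = 5.552 mg/L.
DO = C_s − D = 10.4 − 5.552 = 4.848 mg/L.

DO ≈ 4.85 mg/L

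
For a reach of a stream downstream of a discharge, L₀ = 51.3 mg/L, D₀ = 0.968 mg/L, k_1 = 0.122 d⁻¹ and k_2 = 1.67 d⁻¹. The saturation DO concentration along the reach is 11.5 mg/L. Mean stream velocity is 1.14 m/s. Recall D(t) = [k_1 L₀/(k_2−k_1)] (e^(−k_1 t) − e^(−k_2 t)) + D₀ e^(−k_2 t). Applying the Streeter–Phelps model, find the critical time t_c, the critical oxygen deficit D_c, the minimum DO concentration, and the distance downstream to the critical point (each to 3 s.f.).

With k_2/k_1 = 13.69 and 1 − D₀(k_2−k_1)/(k_1 L₀) = 0.7606,
t_c = ln(13.69 × 0.7606) / (1.67 − 0.122) = ln(10.41) / 1.548 = 2.343/1.548 = 1.513 d.
L(t_c) = L₀ e^(−k_1 t_c) = 51.3 × 0.8314 = 42.65 mg/L, and at the critical point k_2 D_c = k_1 L, so D_c = (0.122/1.67) × 42.65 = 3.116 mg/L.
Minimum DO = C_s − D_c = 11.5 − 3.116 = 8.384 mg/L.
x_c = v t_c = 1.14 m/s × 1.513 d × 86400 s/d = 149100 m ≈ 149 km.

t_c ≈ 1.51 d; D_c ≈ 3.12 mg/L; min DO ≈ 8.38 mg/L; x_c ≈ 149 km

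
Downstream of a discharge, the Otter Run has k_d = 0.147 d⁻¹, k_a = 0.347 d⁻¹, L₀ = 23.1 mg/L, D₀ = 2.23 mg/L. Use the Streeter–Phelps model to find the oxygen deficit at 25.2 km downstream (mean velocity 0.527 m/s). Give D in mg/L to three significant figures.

D ≈ 3.48 mg/L

Travel time t = x/v = 25.2 km / (0.527 m/s) = 25200 m / 0.527 m/s = 47820 s = 0.5534 d.
k_d L₀/(k_a−k_d) = 0.147×23.1/(0.347−0.147) = 3.396/0.2000 = 16.98 mg/L.
e^(−k_d t) = e^(−0.147×0.5534) = 0.9219; e^(−k_a t) = e^(−0.347×0.5534) = 0.8253.
D = 16.98 × (0.9219 − 0.8253) + 2.23 × 0.8253 = 1.640 + 1.840 = 3.480 mg/L.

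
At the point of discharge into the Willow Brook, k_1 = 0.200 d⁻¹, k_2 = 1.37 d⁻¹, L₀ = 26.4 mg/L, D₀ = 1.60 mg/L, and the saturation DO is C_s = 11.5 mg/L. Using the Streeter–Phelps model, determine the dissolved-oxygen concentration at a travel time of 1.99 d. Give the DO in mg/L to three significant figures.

DO ≈ 8.66 mg/L

k_1 L₀/(k_2−k_1) = 0.200×26.4/(1.37−0.200) = 5.280/1.170 = 4.513 mg/L.
e^(−k_1 t) = e^(−0.200×1.990) = 0.6717; e^(−k_2 t) = e^(−1.37×1.990) = 0.06546.
D = 4.513 × (0.6717 − 0.06546) + 1.60 × 0.06546 = 2.736 + 0.1047 = 2.840 mg/L.
DO = C_s − D = 11.5 − 2.840 = 8.660 mg/L.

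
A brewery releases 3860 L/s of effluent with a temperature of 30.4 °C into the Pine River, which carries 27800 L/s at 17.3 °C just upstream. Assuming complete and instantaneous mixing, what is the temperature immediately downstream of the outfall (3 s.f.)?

Flow-weighted mixing: C = (Q_r C_r + Q_w C_w)/(Q_r + Q_w)
= (27800×17.3 + 3860×30.4)/(27800 + 3860) = 598300/31660 = 18.90 °C.

18.9 °C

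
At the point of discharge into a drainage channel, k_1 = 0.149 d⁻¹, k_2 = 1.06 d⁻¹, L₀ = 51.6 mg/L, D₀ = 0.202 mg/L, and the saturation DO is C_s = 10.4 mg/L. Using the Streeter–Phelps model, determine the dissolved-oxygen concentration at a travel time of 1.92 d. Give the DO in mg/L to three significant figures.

DO ≈ 5.14 mg/L

k_1 L₀/(k_2−k_1) = 0.149×51.6/(1.06−0.149) = 7.688/0.9110 = 8.440 mg/L.
e^(−k_1 t) = e^(−0.149×1.920) = 0.7512; e^(−k_2 t) = e^(−1.06×1.920) = 0.1307.
D = 8.440 × (0.7512 − 0.1307) + 0.202 × 0.1307 = 5.237 + 0.02639 = 5.264 mg/L.
DO = C_s − D = 10.4 − 5.264 = 5.136 mg/L.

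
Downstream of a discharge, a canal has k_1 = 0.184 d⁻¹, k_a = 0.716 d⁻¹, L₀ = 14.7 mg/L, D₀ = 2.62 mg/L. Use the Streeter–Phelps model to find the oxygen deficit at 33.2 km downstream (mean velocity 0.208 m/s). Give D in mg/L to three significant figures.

Travel time t = x/v = 33.2 km / (0.208 m/s) = 33200 m / 0.208 m/s = 159600 s = 1.847 d.
k_1 L₀/(k_a−k_1) = 0.184×14.7/(0.716−0.184) = 2.705/0.5320 = 5.084 mg/L.
e^(−k_1 t) = e^(−0.184×1.847) = 0.7118; e^(−k_a t) = e^(−0.716×1.847) = 0.2664.
D = 5.084 × (0.7118 − 0.2664) + 2.62 × 0.2664 = 2.265 + 0.6980 = 2.963 mg/L.

D ≈ 2.96 mg/L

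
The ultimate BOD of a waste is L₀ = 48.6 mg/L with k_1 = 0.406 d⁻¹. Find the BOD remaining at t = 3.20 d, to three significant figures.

L ≈ 13.3 mg/L

L_t = L₀ e^(−k_1 t) = 48.6 × e^(−0.406×3.20) = 48.6 × 0.2727 = 13.26 mg/L.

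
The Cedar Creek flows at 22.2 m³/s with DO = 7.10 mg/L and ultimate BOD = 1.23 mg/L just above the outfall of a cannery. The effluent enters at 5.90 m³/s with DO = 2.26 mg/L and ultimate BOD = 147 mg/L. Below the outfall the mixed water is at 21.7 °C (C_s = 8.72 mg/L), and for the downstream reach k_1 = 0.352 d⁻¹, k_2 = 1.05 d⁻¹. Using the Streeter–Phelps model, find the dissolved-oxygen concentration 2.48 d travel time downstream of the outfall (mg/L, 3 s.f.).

Mixed DO = (22.2×7.10 + 5.90×2.26)/(22.2+5.90) = 171.0/28.10 = 6.084 mg/L.
Mixed L₀ = (22.2×1.23 + 5.90×147)/(28.10) = 894.6/28.10 = 31.84 mg/L.
Initial deficit D₀ = C_s − DO₀ = 8.72 − 6.084 = 2.636 mg/L.
D(2.48) = [0.352×31.84/(1.05−0.352)](e^(−0.352×2.48) − e^(−1.05×2.48)) + 2.636 e^(−1.05×2.48)
= 16.06 × (0.4177 − 0.07398) + 2.636 × 0.07398 = 5.714 mg/L.
DO = 8.72 − 5.714 = 3.006 mg/L.

DO ≈ 3.01 mg/L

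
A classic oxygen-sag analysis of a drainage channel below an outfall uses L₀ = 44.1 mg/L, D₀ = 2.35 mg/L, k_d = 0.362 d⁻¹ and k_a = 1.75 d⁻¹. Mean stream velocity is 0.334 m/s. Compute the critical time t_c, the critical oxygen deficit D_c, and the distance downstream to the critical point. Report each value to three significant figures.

At the critical point dD/dt = 0, so k_d L₀ e^(−k_d t) = k_a D. Substituting D(t) from the Streeter–Phelps equation and solving for t gives
t_c = ln[(k_a/k_d)(1 − D₀(k_a−k_d)/(k_d L₀))] / (k_a−k_d).
Here k_a−k_d = 1.388 d⁻¹ and 1 − D₀(k_a−k_d)/(k_d L₀) = 1 − 2.35×1.388/(0.362×44.1) = 0.7957, so
t_c = ln(4.834 × 0.7957) / 1.388 = 1.347 / 1.388 = 0.9706 d.
D_c = (k_d/k_a) L₀ e^(−k_d t_c) = (0.362/1.75) × 44.1 × e^(−0.362×0.9706) = 0.2069 × 44.1 × 0.7037 = 6.420 mg/L.
x_c = v t_c = 0.334 m/s × 0.9706 d × 86400 s/d = 28010 m ≈ 28.0 km.

t_c ≈ 0.971 d; D_c ≈ 6.42 mg/L; x_c ≈ 28.0 km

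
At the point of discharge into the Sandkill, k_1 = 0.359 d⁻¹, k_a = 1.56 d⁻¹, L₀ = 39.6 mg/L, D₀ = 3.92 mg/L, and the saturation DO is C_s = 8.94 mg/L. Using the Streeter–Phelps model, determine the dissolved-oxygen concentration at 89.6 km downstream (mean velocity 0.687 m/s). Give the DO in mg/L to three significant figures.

Travel time t = x/v = 89.6 km / (0.687 m/s) = 89600 m / 0.687 m/s = 130400 s = 1.510 d.
k_1 L₀/(k_a−k_1) = 0.359×39.6/(1.56−0.359) = 14.22/1.201 = 11.84 mg/L.
e^(−k_1 t) = e^(−0.359×1.510) = 0.5816; e^(−k_a t) = e^(−1.56×1.510) = 0.09491.
D = 11.84 × (0.5816 − 0.09491) + 3.92 × 0.09491 = 5.761 + 0.3720 = 6.133 mg/L.
DO = C_s − D = 8.94 − 6.133 = 2.807 mg/L.

DO ≈ 2.81 mg/L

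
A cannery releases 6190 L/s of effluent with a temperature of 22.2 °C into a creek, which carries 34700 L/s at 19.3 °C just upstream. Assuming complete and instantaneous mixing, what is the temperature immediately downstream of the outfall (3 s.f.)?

Flow-weighted mixing: C = (Q_r C_r + Q_w C_w)/(Q_r + Q_w)
= (34700×19.3 + 6190×22.2)/(34700 + 6190) = 807100/40890 = 19.74 °C.

19.7 °C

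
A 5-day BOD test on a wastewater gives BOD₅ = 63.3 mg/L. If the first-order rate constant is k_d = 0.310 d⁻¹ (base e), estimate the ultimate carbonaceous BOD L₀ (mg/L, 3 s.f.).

L₀ ≈ 80.4 mg/L

BOD₅ = L₀(1 − e^(−5k_d)) ⇒ L₀ = BOD₅ / (1 − e^(−5×0.310))
= 63.3 / (1 − 0.2122) = 63.3 / 0.7878 = 80.36 mg/L.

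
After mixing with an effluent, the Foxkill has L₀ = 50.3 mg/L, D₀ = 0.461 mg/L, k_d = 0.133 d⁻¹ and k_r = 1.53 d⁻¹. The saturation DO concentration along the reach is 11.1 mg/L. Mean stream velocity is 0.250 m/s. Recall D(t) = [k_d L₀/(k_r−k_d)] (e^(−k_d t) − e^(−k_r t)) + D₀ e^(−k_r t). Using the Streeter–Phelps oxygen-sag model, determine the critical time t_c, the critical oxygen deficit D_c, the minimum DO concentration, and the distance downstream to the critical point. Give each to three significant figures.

t_c ≈ 1.68 d; D_c ≈ 3.50 mg/L; min DO ≈ 7.60 mg/L; x_c ≈ 36.2 km

t_c = [1/(k_r−k_d)] ln[(k_r/k_d)(1 − D₀(k_r−k_d)/(k_d L₀))]
= [1/(1.53−0.133)] ln[(1.53/0.133)(1 − 0.461×1.397/(0.133×50.3))]
= (1/1.397) ln[11.50 × 0.9037] = 0.7158 × ln(10.40) = 0.7158 × 2.341 = 1.676 d.
L(t_c) = L₀ e^(−k_d t_c) = 50.3 × 0.8002 = 40.25 mg/L, and at the critical point k_r D_c = k_d L, so D_c = (0.133/1.53) × 40.25 = 3.499 mg/L.
Minimum DO = C_s − D_c = 11.1 − 3.499 = 7.601 mg/L.
x_c = v t_c = 0.250 m/s × 1.676 d × 86400 s/d = 36200 m ≈ 36.2 km.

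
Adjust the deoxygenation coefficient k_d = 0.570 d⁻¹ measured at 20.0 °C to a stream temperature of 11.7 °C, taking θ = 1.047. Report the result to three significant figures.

k_d ≈ 0.389 d⁻¹

k_d(T₂) = k_d(T₁) · θ^(T₂−T₁) = 0.570 × 1.047^(11.7−20.0)
= 0.570 × 1.047^-8.30 = 0.570 × 0.6830 = 0.3893 d⁻¹.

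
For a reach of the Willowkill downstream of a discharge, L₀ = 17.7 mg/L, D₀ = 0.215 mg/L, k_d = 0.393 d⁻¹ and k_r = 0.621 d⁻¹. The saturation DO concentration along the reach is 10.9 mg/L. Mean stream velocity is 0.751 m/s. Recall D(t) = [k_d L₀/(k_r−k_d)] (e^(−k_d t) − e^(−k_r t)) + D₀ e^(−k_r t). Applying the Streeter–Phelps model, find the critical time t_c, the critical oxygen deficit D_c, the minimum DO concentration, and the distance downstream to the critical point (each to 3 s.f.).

With k_r/k_d = 1.580 and 1 − D₀(k_r−k_d)/(k_d L₀) = 0.9930,
t_c = ln(1.580 × 0.9930) / (0.621 − 0.393) = ln(1.569) / 0.2280 = 0.4504/0.2280 = 1.976 d.
D_c = (k_d/k_r) L₀ e^(−k_d t_c) = (0.393/0.621) × 17.7 × e^(−0.393×1.976) = 0.6329 × 17.7 × 0.4600 = 5.153 mg/L.
Minimum DO = C_s − D_c = 10.9 − 5.153 = 5.747 mg/L.
x_c = v t_c = 0.751 m/s × 1.976 d × 86400 s/d = 128200 m ≈ 128 km.

t_c ≈ 1.98 d; D_c ≈ 5.15 mg/L; min DO ≈ 5.75 mg/L; x_c ≈ 128 km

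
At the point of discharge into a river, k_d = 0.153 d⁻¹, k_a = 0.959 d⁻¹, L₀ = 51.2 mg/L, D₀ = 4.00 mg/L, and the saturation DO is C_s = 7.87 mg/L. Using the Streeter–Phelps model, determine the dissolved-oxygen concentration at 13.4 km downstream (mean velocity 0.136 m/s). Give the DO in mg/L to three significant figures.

Travel time t = x/v = 13.4 km / (0.136 m/s) = 13400 m / 0.136 m/s = 98530 s = 1.140 d.
k_d L₀/(k_a−k_d) = 0.153×51.2/(0.959−0.153) = 7.834/0.8060 = 9.719 mg/L.
e^(−k_d t) = e^(−0.153×1.140) = 0.8399; e^(−k_a t) = e^(−0.959×1.140) = 0.3350.
D = 9.719 × (0.8399 − 0.3350) + 4.00 × 0.3350 = 4.907 + 1.340 = 6.247 mg/L.
DO = C_s − D = 7.87 − 6.247 = 1.623 mg/L.

DO ≈ 1.62 mg/L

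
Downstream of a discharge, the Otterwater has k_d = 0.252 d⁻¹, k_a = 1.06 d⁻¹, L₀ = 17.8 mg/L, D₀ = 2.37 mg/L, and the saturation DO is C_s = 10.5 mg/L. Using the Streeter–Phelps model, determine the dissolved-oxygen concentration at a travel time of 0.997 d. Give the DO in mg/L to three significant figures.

k_d L₀/(k_a−k_d) = 0.252×17.8/(1.06−0.252) = 4.486/0.8080 = 5.551 mg/L.
e^(−k_d t) = e^(−0.252×0.9970) = 0.7778; e^(−k_a t) = e^(−1.06×0.9970) = 0.3476.
D = 5.551 × (0.7778 − 0.3476) + 2.37 × 0.3476 = 2.389 + 0.8237 = 3.212 mg/L.
DO = C_s − D = 10.5 − 3.212 = 7.288 mg/L.

DO ≈ 7.29 mg/L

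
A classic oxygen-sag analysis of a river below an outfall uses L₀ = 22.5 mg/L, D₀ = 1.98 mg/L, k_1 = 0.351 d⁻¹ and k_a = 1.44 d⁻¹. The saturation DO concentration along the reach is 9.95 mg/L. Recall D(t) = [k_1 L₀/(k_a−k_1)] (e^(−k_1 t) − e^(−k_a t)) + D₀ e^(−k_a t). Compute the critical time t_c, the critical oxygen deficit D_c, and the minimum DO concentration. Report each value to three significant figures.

t_c = [1/(k_a−k_1)] ln[(k_a/k_1)(1 − D₀(k_a−k_1)/(k_1 L₀))]
= [1/(1.44−0.351)] ln[(1.44/0.351)(1 − 1.98×1.089/(0.351×22.5))]
= (1/1.089) ln[4.103 × 0.7270] = 0.9183 × ln(2.982) = 0.9183 × 1.093 = 1.003 d.
D_c = (k_1/k_a) L₀ e^(−k_1 t_c) = (0.351/1.44) × 22.5 × e^(−0.351×1.003) = 0.2437 × 22.5 × 0.7031 = 3.856 mg/L.
Minimum DO = C_s − D_c = 9.95 − 3.856 = 6.094 mg/L.

t_c ≈ 1.00 d; D_c ≈ 3.86 mg/L; min DO ≈ 6.09 mg/L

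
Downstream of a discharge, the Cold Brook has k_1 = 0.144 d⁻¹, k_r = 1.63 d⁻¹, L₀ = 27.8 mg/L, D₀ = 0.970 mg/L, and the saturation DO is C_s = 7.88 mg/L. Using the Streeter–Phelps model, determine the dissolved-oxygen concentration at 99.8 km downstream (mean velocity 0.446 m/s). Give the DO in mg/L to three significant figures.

DO ≈ 6.05 mg/L

Travel time t = x/v = 99.8 km / (0.446 m/s) = 99800 m / 0.446 m/s = 223800 s = 2.590 d.
k_1 L₀/(k_r−k_1) = 0.144×27.8/(1.63−0.144) = 4.003/1.486 = 2.694 mg/L.
e^(−k_1 t) = e^(−0.144×2.590) = 0.6887; e^(−k_r t) = e^(−1.63×2.590) = 0.01468.
D = 2.694 × (0.6887 − 0.01468) + 0.970 × 0.01468 = 1.816 + 0.01424 = 1.830 mg/L.
DO = C_s − D = 7.88 − 1.830 = 6.050 mg/L.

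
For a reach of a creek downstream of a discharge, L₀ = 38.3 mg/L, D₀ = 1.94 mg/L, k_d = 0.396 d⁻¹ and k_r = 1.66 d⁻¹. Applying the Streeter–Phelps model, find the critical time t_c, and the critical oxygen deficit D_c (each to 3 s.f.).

t_c ≈ 0.994 d; D_c ≈ 6.16 mg/L

With k_r/k_d = 4.192 and 1 − D₀(k_r−k_d)/(k_d L₀) = 0.8383,
t_c = ln(4.192 × 0.8383) / (1.66 − 0.396) = ln(3.514) / 1.264 = 1.257/1.264 = 0.9943 d.
D_c = (k_d/k_r) L₀ e^(−k_d t_c) = (0.396/1.66) × 38.3 × e^(−0.396×0.9943) = 0.2386 × 38.3 × 0.6745 = 6.163 mg/L.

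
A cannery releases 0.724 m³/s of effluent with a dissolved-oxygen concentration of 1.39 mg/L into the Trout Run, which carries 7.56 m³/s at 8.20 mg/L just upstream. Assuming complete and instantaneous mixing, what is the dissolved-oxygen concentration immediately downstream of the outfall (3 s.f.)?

7.60 mg/L

Flow-weighted mixing: C = (Q_r C_r + Q_w C_w)/(Q_r + Q_w)
= (7.56×8.20 + 0.724×1.39)/(7.56 + 0.724) = 63.00/8.284 = 7.605 mg/L.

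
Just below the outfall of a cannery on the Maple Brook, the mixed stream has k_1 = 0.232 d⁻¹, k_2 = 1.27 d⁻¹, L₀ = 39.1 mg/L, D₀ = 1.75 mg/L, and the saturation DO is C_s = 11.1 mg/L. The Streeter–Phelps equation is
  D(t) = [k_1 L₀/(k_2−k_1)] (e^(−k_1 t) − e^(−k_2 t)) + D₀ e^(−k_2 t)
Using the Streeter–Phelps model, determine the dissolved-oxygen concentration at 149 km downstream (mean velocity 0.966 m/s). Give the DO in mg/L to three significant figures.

Travel time t = x/v = 149 km / (0.966 m/s) = 149000 m / 0.966 m/s = 154200 s = 1.785 d.
k_1 L₀/(k_2−k_1) = 0.232×39.1/(1.27−0.232) = 9.071/1.038 = 8.739 mg/L.
e^(−k_1 t) = e^(−0.232×1.785) = 0.6609; e^(−k_2 t) = e^(−1.27×1.785) = 0.1036.
D = 8.739 × (0.6609 − 0.1036) + 1.75 × 0.1036 = 4.870 + 0.1813 = 5.052 mg/L.
DO = C_s − D = 11.1 − 5.052 = 6.048 mg/L.

DO ≈ 6.05 mg/L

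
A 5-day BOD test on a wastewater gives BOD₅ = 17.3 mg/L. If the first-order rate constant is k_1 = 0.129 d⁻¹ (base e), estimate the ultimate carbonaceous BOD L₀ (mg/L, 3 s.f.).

BOD₅ = L₀(1 − e^(−5k_1)) ⇒ L₀ = BOD₅ / (1 − e^(−5×0.129))
= 17.3 / (1 − 0.5247) = 17.3 / 0.4753 = 36.40 mg/L.

L₀ ≈ 36.4 mg/L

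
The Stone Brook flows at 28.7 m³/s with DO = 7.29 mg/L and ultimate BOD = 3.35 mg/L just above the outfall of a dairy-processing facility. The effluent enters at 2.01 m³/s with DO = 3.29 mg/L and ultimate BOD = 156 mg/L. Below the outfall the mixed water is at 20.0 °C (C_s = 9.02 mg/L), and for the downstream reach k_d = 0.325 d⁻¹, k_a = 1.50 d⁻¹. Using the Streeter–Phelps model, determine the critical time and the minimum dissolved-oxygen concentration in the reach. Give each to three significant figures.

t_c ≈ 0.641 d; minimum DO ≈ 6.67 mg/L

Mixed DO = (28.7×7.29 + 2.01×3.29)/(28.7+2.01) = 215.8/30.71 = 7.028 mg/L.
Mixed L₀ = (28.7×3.35 + 2.01×156)/(30.71) = 409.7/30.71 = 13.34 mg/L.
Initial deficit D₀ = C_s − DO₀ = 9.02 − 7.028 = 1.992 mg/L.
t_c = (1/1.175) ln[(1.50/0.325)(1 − 1.992×1.175/(0.325×13.34))] = 0.8511 × ln(2.124) = 0.6412 d.
D_c = (0.325/1.50) × 13.34 × e^(−0.325×0.6412) = 0.2167 × 13.34 × 0.8119 = 2.347 mg/L.
Minimum DO = 9.02 − 2.347 = 6.673 mg/L.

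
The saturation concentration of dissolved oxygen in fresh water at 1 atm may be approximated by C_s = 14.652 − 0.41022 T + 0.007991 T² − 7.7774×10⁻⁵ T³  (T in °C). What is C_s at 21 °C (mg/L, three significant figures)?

C_s = 14.652 − 0.41022×21 + 0.007991×21² − 7.7774×10⁻⁵×21³ = 8.841 mg/L.

C_s ≈ 8.84 mg/L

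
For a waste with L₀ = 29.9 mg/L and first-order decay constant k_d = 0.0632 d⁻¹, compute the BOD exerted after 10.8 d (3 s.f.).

y_t = L₀(1 − e^(−k_d t)) = 29.9 × (1 − e^(−0.0632×10.8))
= 29.9 × (1 − 0.5053) = 29.9 × 0.4947 = 14.79 mg/L.

y ≈ 14.8 mg/L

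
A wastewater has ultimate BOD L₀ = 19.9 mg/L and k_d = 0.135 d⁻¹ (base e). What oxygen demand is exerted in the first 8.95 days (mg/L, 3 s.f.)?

y_t = L₀(1 − e^(−k_d t)) = 19.9 × (1 − e^(−0.135×8.95))
= 19.9 × (1 − 0.2987) = 19.9 × 0.7013 = 13.96 mg/L.

y ≈ 14.0 mg/L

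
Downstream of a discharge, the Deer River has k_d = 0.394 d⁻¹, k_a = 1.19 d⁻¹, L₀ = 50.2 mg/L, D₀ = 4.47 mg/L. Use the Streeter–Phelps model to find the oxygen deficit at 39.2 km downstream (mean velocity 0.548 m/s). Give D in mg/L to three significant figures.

Travel time t = x/v = 39.2 km / (0.548 m/s) = 39200 m / 0.548 m/s = 71530 s = 0.8279 d.
k_d L₀/(k_a−k_d) = 0.394×50.2/(1.19−0.394) = 19.78/0.7960 = 24.85 mg/L.
e^(−k_d t) = e^(−0.394×0.8279) = 0.7217; e^(−k_a t) = e^(−1.19×0.8279) = 0.3734.
D = 24.85 × (0.7217 − 0.3734) + 4.47 × 0.3734 = 8.655 + 1.669 = 10.32 mg/L.

D ≈ 10.3 mg/L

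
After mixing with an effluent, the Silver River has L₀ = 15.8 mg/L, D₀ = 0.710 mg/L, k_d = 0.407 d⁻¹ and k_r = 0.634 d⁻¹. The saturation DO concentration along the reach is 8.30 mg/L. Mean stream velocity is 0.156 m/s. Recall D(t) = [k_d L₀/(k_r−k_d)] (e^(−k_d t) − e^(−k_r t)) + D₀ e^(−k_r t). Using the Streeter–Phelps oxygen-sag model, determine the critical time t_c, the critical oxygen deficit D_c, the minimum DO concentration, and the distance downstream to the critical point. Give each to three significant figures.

t_c ≈ 1.84 d; D_c ≈ 4.80 mg/L; min DO ≈ 3.50 mg/L; x_c ≈ 24.8 km

At the critical point dD/dt = 0, so k_d L₀ e^(−k_d t) = k_r D. Substituting D(t) from the Streeter–Phelps equation and solving for t gives
t_c = ln[(k_r/k_d)(1 − D₀(k_r−k_d)/(k_d L₀))] / (k_r−k_d).
Here k_r−k_d = 0.2270 d⁻¹ and 1 − D₀(k_r−k_d)/(k_d L₀) = 1 − 0.710×0.2270/(0.407×15.8) = 0.9749, so
t_c = ln(1.558 × 0.9749) / 0.2270 = 0.4179 / 0.2270 = 1.841 d.
L(t_c) = L₀ e^(−k_d t_c) = 15.8 × 0.4727 = 7.469 mg/L, and at the critical point k_r D_c = k_d L, so D_c = (0.407/0.634) × 7.469 = 4.795 mg/L.
Minimum DO = C_s − D_c = 8.30 − 4.795 = 3.505 mg/L.
x_c = v t_c = 0.156 m/s × 1.841 d × 86400 s/d = 24810 m ≈ 24.8 km.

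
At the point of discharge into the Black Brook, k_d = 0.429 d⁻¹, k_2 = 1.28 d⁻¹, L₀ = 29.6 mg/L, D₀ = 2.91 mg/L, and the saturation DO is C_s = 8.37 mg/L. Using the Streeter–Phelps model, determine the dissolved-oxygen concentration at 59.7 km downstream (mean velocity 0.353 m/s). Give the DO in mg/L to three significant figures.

Travel time t = x/v = 59.7 km / (0.353 m/s) = 59700 m / 0.353 m/s = 169100 s = 1.957 d.
k_d L₀/(k_2−k_d) = 0.429×29.6/(1.28−0.429) = 12.70/0.8510 = 14.92 mg/L.
e^(−k_d t) = e^(−0.429×1.957) = 0.4318; e^(−k_2 t) = e^(−1.28×1.957) = 0.08163.
D = 14.92 × (0.4318 − 0.08163) + 2.91 × 0.08163 = 5.225 + 0.2376 = 5.463 mg/L.
DO = C_s − D = 8.37 − 5.463 = 2.907 mg/L.

DO ≈ 2.91 mg/L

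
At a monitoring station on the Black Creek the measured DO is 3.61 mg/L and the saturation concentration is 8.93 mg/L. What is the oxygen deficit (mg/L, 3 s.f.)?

D = C_s − C = 8.93 − 3.61 = 5.32 mg/L.

D ≈ 5.32 mg/L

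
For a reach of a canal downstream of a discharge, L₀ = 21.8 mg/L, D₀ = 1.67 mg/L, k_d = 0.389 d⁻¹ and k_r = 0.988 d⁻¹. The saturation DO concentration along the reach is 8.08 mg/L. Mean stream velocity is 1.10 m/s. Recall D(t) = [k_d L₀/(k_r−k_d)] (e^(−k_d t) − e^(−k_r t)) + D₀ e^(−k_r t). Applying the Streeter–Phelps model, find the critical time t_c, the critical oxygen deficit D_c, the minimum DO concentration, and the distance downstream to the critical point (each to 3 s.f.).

t_c ≈ 1.35 d; D_c ≈ 5.08 mg/L; min DO ≈ 3.00 mg/L; x_c ≈ 128 km

At the critical point dD/dt = 0, so k_d L₀ e^(−k_d t) = k_r D. Substituting D(t) from the Streeter–Phelps equation and solving for t gives
t_c = ln[(k_r/k_d)(1 − D₀(k_r−k_d)/(k_d L₀))] / (k_r−k_d).
Here k_r−k_d = 0.5990 d⁻¹ and 1 − D₀(k_r−k_d)/(k_d L₀) = 1 − 1.67×0.5990/(0.389×21.8) = 0.8820, so
t_c = ln(2.540 × 0.8820) / 0.5990 = 0.8066 / 0.5990 = 1.347 d.
D_c = (k_d/k_r) L₀ e^(−k_d t_c) = (0.389/0.988) × 21.8 × e^(−0.389×1.347) = 0.3937 × 21.8 × 0.5923 = 5.083 mg/L.
Minimum DO = C_s − D_c = 8.08 − 5.083 = 2.997 mg/L.
x_c = v t_c = 1.10 m/s × 1.347 d × 86400 s/d = 128000 m ≈ 128 km.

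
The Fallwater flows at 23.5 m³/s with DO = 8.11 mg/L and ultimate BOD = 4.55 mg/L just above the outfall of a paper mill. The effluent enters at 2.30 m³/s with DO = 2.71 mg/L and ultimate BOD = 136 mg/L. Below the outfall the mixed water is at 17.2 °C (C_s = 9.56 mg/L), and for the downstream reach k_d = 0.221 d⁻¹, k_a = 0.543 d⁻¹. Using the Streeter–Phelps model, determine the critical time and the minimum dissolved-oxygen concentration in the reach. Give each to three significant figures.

Mixed DO = (23.5×8.11 + 2.30×2.71)/(23.5+2.30) = 196.8/25.80 = 7.629 mg/L.
Mixed L₀ = (23.5×4.55 + 2.30×136)/(25.80) = 419.7/25.80 = 16.27 mg/L.
Initial deficit D₀ = C_s − DO₀ = 9.56 − 7.629 = 1.931 mg/L.
t_c = (1/0.3220) ln[(0.543/0.221)(1 − 1.931×0.3220/(0.221×16.27))] = 3.106 × ln(2.032) = 2.202 d.
D_c = (0.221/0.543) × 16.27 × e^(−0.221×2.202) = 0.4070 × 16.27 × 0.6147 = 4.070 mg/L.
Minimum DO = 9.56 − 4.070 = 5.490 mg/L.

t_c ≈ 2.20 d; minimum DO ≈ 5.49 mg/L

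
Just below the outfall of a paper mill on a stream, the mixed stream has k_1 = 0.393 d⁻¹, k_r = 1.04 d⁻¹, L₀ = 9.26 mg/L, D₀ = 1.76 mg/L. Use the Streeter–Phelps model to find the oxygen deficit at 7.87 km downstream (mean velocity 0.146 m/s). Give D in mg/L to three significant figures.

D ≈ 2.38 mg/L

Travel time t = x/v = 7.87 km / (0.146 m/s) = 7870 m / 0.146 m/s = 53900 s = 0.6239 d.
k_1 L₀/(k_r−k_1) = 0.393×9.26/(1.04−0.393) = 3.639/0.6470 = 5.625 mg/L.
e^(−k_1 t) = e^(−0.393×0.6239) = 0.7826; e^(−k_r t) = e^(−1.04×0.6239) = 0.5226.
D = 5.625 × (0.7826 − 0.5226) + 1.76 × 0.5226 = 1.462 + 0.9199 = 2.382 mg/L.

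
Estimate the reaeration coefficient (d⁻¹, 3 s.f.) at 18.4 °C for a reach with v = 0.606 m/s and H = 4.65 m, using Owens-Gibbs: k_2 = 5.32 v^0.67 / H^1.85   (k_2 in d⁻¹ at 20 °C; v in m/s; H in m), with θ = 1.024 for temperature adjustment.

k_2 ≈ 0.213 d⁻¹

k_2(20) = 5.32 × 0.606^0.67 / 4.65^1.85 = 5.32 × 0.7149 / 17.17 = 0.2215 d⁻¹.
k_2(18.4) = 0.2215 × 1.024^(18.4−20) = 0.2215 × 0.9628 = 0.2133 d⁻¹.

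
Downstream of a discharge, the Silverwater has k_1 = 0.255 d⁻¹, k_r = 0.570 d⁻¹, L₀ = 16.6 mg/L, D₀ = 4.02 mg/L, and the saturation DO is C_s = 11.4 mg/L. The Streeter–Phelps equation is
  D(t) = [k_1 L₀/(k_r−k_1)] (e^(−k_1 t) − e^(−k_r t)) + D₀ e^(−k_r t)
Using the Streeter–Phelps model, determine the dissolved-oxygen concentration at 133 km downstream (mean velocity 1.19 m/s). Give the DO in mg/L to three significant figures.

Travel time t = x/v = 133 km / (1.19 m/s) = 133000 m / 1.19 m/s = 111800 s = 1.294 d.
k_1 L₀/(k_r−k_1) = 0.255×16.6/(0.570−0.255) = 4.233/0.3150 = 13.44 mg/L.
e^(−k_1 t) = e^(−0.255×1.294) = 0.7190; e^(−k_r t) = e^(−0.570×1.294) = 0.4784.
D = 13.44 × (0.7190 − 0.4784) + 4.02 × 0.4784 = 3.234 + 1.923 = 5.157 mg/L.
DO = C_s − D = 11.4 − 5.157 = 6.243 mg/L.

DO ≈ 6.24 mg/L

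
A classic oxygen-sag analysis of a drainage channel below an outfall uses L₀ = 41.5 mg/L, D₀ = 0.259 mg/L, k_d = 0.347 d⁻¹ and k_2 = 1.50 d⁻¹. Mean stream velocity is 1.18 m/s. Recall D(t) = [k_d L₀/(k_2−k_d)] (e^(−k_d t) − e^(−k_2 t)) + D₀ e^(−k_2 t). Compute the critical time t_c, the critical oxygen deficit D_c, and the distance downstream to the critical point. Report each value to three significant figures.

t_c ≈ 1.25 d; D_c ≈ 6.22 mg/L; x_c ≈ 128 km

t_c = [1/(k_2−k_d)] ln[(k_2/k_d)(1 − D₀(k_2−k_d)/(k_d L₀))]
= [1/(1.50−0.347)] ln[(1.50/0.347)(1 − 0.259×1.153/(0.347×41.5))]
= (1/1.153) ln[4.323 × 0.9793] = 0.8673 × ln(4.233) = 0.8673 × 1.443 = 1.251 d.
D_c = (k_d/k_2) L₀ e^(−k_d t_c) = (0.347/1.50) × 41.5 × e^(−0.347×1.251) = 0.2313 × 41.5 × 0.6477 = 6.219 mg/L.
x_c = v t_c = 1.18 m/s × 1.251 d × 86400 s/d = 127600 m ≈ 128 km.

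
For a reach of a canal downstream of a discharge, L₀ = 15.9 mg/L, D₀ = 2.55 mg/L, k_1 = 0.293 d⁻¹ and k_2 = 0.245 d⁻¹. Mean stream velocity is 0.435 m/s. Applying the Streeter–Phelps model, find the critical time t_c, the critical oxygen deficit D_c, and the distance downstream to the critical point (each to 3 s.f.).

t_c ≈ 3.19 d; D_c ≈ 7.47 mg/L; x_c ≈ 120 km

With k_2/k_1 = 0.8362 and 1 − D₀(k_2−k_1)/(k_1 L₀) = 1.026,
t_c = ln(0.8362 × 1.026) / (0.245 − 0.293) = ln(0.8581) / -0.04800 = -0.1530/-0.04800 = 3.187 d.
L(t_c) = L₀ e^(−k_1 t_c) = 15.9 × 0.3931 = 6.250 mg/L, and at the critical point k_2 D_c = k_1 L, so D_c = (0.293/0.245) × 6.250 = 7.474 mg/L.
x_c = v t_c = 0.435 m/s × 3.187 d × 86400 s/d = 119800 m ≈ 120 km.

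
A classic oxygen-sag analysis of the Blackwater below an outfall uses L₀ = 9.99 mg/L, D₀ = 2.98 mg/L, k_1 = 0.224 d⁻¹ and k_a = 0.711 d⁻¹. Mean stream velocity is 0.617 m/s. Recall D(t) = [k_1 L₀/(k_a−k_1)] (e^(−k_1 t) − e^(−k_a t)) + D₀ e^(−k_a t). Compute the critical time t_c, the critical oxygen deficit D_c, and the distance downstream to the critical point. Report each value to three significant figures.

t_c ≈ 0.225 d; D_c ≈ 2.99 mg/L; x_c ≈ 12.0 km

With k_a/k_1 = 3.174 and 1 − D₀(k_a−k_1)/(k_1 L₀) = 0.3515,
t_c = ln(3.174 × 0.3515) / (0.711 − 0.224) = ln(1.116) / 0.4870 = 0.1094/0.4870 = 0.2246 d.
L(t_c) = L₀ e^(−k_1 t_c) = 9.99 × 0.9509 = 9.500 mg/L, and at the critical point k_a D_c = k_1 L, so D_c = (0.224/0.711) × 9.500 = 2.993 mg/L.
x_c = v t_c = 0.617 m/s × 0.2246 d × 86400 s/d = 11970 m ≈ 12.0 km.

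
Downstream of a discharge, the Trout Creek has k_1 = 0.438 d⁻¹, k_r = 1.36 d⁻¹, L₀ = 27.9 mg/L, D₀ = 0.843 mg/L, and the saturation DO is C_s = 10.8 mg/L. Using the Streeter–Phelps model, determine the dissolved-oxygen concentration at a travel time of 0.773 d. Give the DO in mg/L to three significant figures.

k_1 L₀/(k_r−k_1) = 0.438×27.9/(1.36−0.438) = 12.22/0.9220 = 13.25 mg/L.
e^(−k_1 t) = e^(−0.438×0.7730) = 0.7128; e^(−k_r t) = e^(−1.36×0.7730) = 0.3495.
D = 13.25 × (0.7128 − 0.3495) + 0.843 × 0.3495 = 4.815 + 0.2946 = 5.110 mg/L.
DO = C_s − D = 10.8 − 5.110 = 5.690 mg/L.

DO ≈ 5.69 mg/L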